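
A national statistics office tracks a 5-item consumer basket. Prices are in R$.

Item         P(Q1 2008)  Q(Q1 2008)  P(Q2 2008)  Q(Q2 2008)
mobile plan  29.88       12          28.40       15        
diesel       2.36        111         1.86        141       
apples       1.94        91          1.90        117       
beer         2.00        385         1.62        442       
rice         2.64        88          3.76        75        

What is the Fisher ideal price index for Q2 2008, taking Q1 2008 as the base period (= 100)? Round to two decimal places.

Laspeyres component (base-period weights):
ΣP(Q2 2008)Q(Q1 2008) = 28.40×12 + 1.86×111 + 1.90×91 + 1.62×385 + 3.76×88 = 340.8 + 206.46 + 172.9 + 623.7 + 330.88 = 1674.74
ΣP(Q1 2008)Q(Q1 2008) = 29.88×12 + 2.36×111 + 1.94×91 + 2.00×385 + 2.64×88 = 358.56 + 261.96 + 176.54 + 770 + 232.32 = 1799.38
L = 1674.74 / 1799.38 × 100 = 93.0732
Paasche component (current-period weights):
ΣP(Q2 2008)Q(Q2 2008) = 28.40×15 + 1.86×141 + 1.90×117 + 1.62×442 + 3.76×75 = 426 + 262.26 + 222.3 + 716.04 + 282 = 1908.6
ΣP(Q1 2008)Q(Q2 2008) = 29.88×15 + 2.36×141 + 1.94×117 + 2.00×442 + 2.64×75 = 448.2 + 332.76 + 226.98 + 884 + 198 = 2089.94
P = 1908.6 / 2089.94 × 100 = 91.3232
Fisher = √(L × P) = √(93.0732 × 91.3232) = 92.1940

92.19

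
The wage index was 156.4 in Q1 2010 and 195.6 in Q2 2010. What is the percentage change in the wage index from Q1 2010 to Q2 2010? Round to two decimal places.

Change = (195.6 − 156.4) / 156.4 × 100
       = 39.2 / 156.4 × 100 = 25.0639%

25.06%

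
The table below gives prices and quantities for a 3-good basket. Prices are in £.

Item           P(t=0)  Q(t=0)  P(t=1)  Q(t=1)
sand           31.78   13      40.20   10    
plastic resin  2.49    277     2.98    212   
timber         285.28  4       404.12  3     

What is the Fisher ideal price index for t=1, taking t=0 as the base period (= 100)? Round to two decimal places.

Laspeyres component (base-period weights):
ΣP(t=1)Q(t=0) = 40.20×13 + 2.98×277 + 404.12×4 = 522.6 + 825.46 + 1616.48 = 2964.54
ΣP(t=0)Q(t=0) = 31.78×13 + 2.49×277 + 285.28×4 = 413.14 + 689.73 + 1141.12 = 2243.99
L = 2964.54 / 2243.99 × 100 = 132.1102
Paasche component (current-period weights):
ΣP(t=1)Q(t=1) = 40.20×10 + 2.98×212 + 404.12×3 = 402 + 631.76 + 1212.36 = 2246.12
ΣP(t=0)Q(t=1) = 31.78×10 + 2.49×212 + 285.28×3 = 317.8 + 527.88 + 855.84 = 1701.52
P = 2246.12 / 1701.52 × 100 = 132.0067
Fisher = √(L × P) = √(132.1102 × 132.0067) = 132.0584

132.06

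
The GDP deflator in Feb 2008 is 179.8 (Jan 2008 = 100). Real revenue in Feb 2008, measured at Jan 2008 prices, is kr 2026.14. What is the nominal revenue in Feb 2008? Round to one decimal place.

3643.0

Nominal = Real × (Index/100) = 2026.14 × (179.8/100)
        = 2026.14 × 1.798 = 3642.9997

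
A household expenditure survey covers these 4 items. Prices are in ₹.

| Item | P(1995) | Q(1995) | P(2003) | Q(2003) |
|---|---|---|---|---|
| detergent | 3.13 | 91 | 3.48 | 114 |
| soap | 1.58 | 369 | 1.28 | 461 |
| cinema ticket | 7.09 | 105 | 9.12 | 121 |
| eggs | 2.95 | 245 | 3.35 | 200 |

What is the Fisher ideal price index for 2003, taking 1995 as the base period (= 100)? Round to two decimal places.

Laspeyres component (base-period weights):
ΣP(2003)Q(1995) = 3.48×91 + 1.28×369 + 9.12×105 + 3.35×245 = 316.68 + 472.32 + 957.6 + 820.75 = 2567.35
ΣP(1995)Q(1995) = 3.13×91 + 1.58×369 + 7.09×105 + 2.95×245 = 284.83 + 583.02 + 744.45 + 722.75 = 2335.05
L = 2567.35 / 2335.05 × 100 = 109.9484
Paasche component (current-period weights):
ΣP(2003)Q(2003) = 3.48×114 + 1.28×461 + 9.12×121 + 3.35×200 = 396.72 + 590.08 + 1103.52 + 670 = 2760.32
ΣP(1995)Q(2003) = 3.13×114 + 1.58×461 + 7.09×121 + 2.95×200 = 356.82 + 728.38 + 857.89 + 590 = 2533.09
P = 2760.32 / 2533.09 × 100 = 108.9705
Fisher = √(L × P) = √(109.9484 × 108.9705) = 109.4583

109.46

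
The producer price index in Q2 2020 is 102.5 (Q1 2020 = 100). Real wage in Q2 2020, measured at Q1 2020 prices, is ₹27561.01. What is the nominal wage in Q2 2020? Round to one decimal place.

28250.0

Nominal = Real × (Index/100) = 27561.01 × (102.5/100)
        = 27561.01 × 1.025 = 28250.0352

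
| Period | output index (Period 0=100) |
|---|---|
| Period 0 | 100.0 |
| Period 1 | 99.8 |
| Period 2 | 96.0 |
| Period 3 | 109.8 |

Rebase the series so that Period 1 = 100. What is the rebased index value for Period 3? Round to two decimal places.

Rebased(Period 3) = 109.8 / 99.8 × 100 = 110.0200

110.02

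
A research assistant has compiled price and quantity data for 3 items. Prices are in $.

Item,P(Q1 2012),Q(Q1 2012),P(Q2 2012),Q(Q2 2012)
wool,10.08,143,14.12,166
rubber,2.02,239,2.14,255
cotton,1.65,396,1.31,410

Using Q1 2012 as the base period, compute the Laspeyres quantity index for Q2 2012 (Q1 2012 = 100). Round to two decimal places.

111.14

Laspeyres quantity index uses base-period prices as weights.
ΣP(Q1 2012)·Q(Q2 2012) = 10.08×166 + 2.02×255 + 1.65×410 = 1673.28 + 515.1 + 676.5 = 2864.88
ΣP(Q1 2012)·Q(Q1 2012) = 10.08×143 + 2.02×239 + 1.65×396 = 1441.44 + 482.78 + 653.4 = 2577.62
Index = 2864.88 / 2577.62 × 100 = 111.1444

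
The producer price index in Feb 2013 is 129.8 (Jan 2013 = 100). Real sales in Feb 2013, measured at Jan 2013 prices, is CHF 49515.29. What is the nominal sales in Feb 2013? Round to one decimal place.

Nominal = Real × (Index/100) = 49515.29 × (129.8/100)
        = 49515.29 × 1.298 = 64270.8464

64270.8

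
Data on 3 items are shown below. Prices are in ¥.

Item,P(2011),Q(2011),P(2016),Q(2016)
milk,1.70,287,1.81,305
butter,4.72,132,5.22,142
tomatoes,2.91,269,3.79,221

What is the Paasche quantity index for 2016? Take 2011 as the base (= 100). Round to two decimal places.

95.64

Paasche quantity index uses current-period prices as weights.
ΣP(2016)·Q(2016) = 1.81×305 + 5.22×142 + 3.79×221 = 552.05 + 741.24 + 837.59 = 2130.88
ΣP(2016)·Q(2011) = 1.81×287 + 5.22×132 + 3.79×269 = 519.47 + 689.04 + 1019.51 = 2228.02
Index = 2130.88 / 2228.02 × 100 = 95.6401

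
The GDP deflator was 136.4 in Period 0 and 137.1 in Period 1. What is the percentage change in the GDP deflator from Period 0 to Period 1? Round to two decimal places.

Change = (137.1 − 136.4) / 136.4 × 100
       = 0.7 / 136.4 × 100 = 0.5132%

0.51%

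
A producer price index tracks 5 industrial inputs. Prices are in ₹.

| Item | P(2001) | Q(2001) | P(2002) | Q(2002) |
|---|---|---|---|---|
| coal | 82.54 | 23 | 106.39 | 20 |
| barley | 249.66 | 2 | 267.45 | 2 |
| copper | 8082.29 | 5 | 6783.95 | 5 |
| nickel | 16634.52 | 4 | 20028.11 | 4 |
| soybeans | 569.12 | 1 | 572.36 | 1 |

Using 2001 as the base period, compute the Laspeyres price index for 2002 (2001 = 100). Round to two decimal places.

Laspeyres price index uses base-period quantities as weights.
ΣP(2002)·Q(2001) = 106.39×23 + 267.45×2 + 6783.95×5 + 20028.11×4 + 572.36×1 = 2446.97 + 534.9 + 33919.75 + 80112.44 + 572.36 = 117586.42
ΣP(2001)·Q(2001) = 82.54×23 + 249.66×2 + 8082.29×5 + 16634.52×4 + 569.12×1 = 1898.42 + 499.32 + 40411.45 + 66538.08 + 569.12 = 109916.39
Index = 117586.42 / 109916.39 × 100 = 106.9781

106.98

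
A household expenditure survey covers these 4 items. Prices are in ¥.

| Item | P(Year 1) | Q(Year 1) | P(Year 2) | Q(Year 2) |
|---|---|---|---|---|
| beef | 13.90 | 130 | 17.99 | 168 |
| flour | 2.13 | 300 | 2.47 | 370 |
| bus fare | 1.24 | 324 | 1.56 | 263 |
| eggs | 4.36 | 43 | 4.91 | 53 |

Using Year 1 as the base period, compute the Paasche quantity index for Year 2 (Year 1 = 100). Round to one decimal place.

Paasche quantity index uses current-period prices as weights.
ΣP(Year 2)·Q(Year 2) = 17.99×168 + 2.47×370 + 1.56×263 + 4.91×53 = 3022.32 + 913.9 + 410.28 + 260.23 = 4606.73
ΣP(Year 2)·Q(Year 1) = 17.99×130 + 2.47×300 + 1.56×324 + 4.91×43 = 2338.7 + 741 + 505.44 + 211.13 = 3796.27
Index = 4606.73 / 3796.27 × 100 = 121.3489

121.3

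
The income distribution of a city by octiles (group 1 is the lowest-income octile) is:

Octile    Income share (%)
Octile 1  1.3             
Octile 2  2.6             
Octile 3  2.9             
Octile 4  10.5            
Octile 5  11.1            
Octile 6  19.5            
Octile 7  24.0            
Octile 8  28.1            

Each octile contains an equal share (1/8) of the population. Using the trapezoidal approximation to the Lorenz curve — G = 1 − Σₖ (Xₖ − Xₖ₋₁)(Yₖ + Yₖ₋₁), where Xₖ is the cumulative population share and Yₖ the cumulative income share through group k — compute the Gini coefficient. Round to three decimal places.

Cumulative income shares Yₖ: 0.0130, 0.0390, 0.0680, 0.1730, 0.2840, 0.4790, 0.7190, 1.0000
Σ (Xₖ−Xₖ₋₁)(Yₖ+Yₖ₋₁) = (1/8)(0.0130+0.0000) + (1/8)(0.0390+0.0130) + (1/8)(0.0680+0.0390) + (1/8)(0.1730+0.0680) + (1/8)(0.2840+0.1730) + (1/8)(0.4790+0.2840) + (1/8)(0.7190+0.4790) + (1/8)(1.0000+0.7190)
  = 0.0016 + 0.0065 + 0.0134 + 0.0301 + 0.0571 + 0.0954 + 0.1497 + 0.2149 = 0.5687
G = 1 − 0.5687 = 0.4313

0.431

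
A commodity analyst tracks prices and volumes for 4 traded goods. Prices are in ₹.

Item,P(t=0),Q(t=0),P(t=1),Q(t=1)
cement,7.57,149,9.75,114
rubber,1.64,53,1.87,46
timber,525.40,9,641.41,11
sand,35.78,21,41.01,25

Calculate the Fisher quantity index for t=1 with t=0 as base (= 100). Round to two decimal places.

Laspeyres component (base-period weights):
ΣP(t=0)Q(t=1) = 7.57×114 + 1.64×46 + 525.40×11 + 35.78×25 = 862.98 + 75.44 + 5779.4 + 894.5 = 7612.32
ΣP(t=0)Q(t=0) = 7.57×149 + 1.64×53 + 525.40×9 + 35.78×21 = 1127.93 + 86.92 + 4728.6 + 751.38 = 6694.83
L = 7612.32 / 6694.83 × 100 = 113.7045
Paasche component (current-period weights):
ΣP(t=1)Q(t=1) = 9.75×114 + 1.87×46 + 641.41×11 + 41.01×25 = 1111.5 + 86.02 + 7055.51 + 1025.25 = 9278.28
ΣP(t=1)Q(t=0) = 9.75×149 + 1.87×53 + 641.41×9 + 41.01×21 = 1452.75 + 99.11 + 5772.69 + 861.21 = 8185.76
P = 9278.28 / 8185.76 × 100 = 113.3466
Fisher = √(L × P) = √(113.7045 × 113.3466) = 113.5254

113.53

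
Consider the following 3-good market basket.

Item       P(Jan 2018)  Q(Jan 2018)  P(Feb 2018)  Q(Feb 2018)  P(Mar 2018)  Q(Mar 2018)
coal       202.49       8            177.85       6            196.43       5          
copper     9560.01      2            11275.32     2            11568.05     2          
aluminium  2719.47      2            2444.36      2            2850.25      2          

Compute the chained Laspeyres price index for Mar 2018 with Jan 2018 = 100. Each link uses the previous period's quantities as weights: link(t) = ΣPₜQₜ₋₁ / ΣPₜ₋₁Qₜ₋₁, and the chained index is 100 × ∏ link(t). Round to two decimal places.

116.08

Link Jan 2018→Feb 2018:
ΣP(Feb 2018)Q(Jan 2018) = 177.85×8 + 11275.32×2 + 2444.36×2 = 1422.8 + 22550.64 + 4888.72 = 28862.16
ΣP(Jan 2018)Q(Jan 2018) = 202.49×8 + 9560.01×2 + 2719.47×2 = 1619.92 + 19120.02 + 5438.94 = 26178.88
link = 28862.16/26178.88 = 1.102498
Link Feb 2018→Mar 2018:
ΣP(Mar 2018)Q(Feb 2018) = 196.43×6 + 11568.05×2 + 2850.25×2 = 1178.58 + 23136.1 + 5700.5 = 30015.18
ΣP(Feb 2018)Q(Feb 2018) = 177.85×6 + 11275.32×2 + 2444.36×2 = 1067.1 + 22550.64 + 4888.72 = 28506.46
link = 30015.18/28506.46 = 1.052926
Chained index = 100 × 1.102498 × 1.052926 = 116.0848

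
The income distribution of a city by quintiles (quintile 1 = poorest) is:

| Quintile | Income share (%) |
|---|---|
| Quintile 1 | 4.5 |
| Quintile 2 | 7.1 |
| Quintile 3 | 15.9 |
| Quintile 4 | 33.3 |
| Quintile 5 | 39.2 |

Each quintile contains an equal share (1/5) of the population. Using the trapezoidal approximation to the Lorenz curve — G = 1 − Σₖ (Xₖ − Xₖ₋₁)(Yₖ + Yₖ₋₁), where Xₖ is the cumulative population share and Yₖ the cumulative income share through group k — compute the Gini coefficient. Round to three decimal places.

0.382

Cumulative income shares Yₖ: 0.0450, 0.1160, 0.2750, 0.6080, 1.0000
Σ (Xₖ−Xₖ₋₁)(Yₖ+Yₖ₋₁) = (1/5)(0.0450+0.0000) + (1/5)(0.1160+0.0450) + (1/5)(0.2750+0.1160) + (1/5)(0.6080+0.2750) + (1/5)(1.0000+0.6080)
  = 0.0090 + 0.0322 + 0.0782 + 0.1766 + 0.3216 = 0.6176
G = 1 − 0.6176 = 0.3824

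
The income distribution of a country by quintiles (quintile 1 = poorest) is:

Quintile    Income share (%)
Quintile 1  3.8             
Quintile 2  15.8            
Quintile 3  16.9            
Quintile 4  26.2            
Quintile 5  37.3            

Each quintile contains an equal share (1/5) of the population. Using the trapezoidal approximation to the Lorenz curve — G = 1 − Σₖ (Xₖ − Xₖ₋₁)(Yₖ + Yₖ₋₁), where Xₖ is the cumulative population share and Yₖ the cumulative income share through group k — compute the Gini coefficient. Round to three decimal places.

Cumulative income shares Yₖ: 0.0380, 0.1960, 0.3650, 0.6270, 1.0000
Σ (Xₖ−Xₖ₋₁)(Yₖ+Yₖ₋₁) = (1/5)(0.0380+0.0000) + (1/5)(0.1960+0.0380) + (1/5)(0.3650+0.1960) + (1/5)(0.6270+0.3650) + (1/5)(1.0000+0.6270)
  = 0.0076 + 0.0468 + 0.1122 + 0.1984 + 0.3254 = 0.6904
G = 1 − 0.6904 = 0.3096

0.310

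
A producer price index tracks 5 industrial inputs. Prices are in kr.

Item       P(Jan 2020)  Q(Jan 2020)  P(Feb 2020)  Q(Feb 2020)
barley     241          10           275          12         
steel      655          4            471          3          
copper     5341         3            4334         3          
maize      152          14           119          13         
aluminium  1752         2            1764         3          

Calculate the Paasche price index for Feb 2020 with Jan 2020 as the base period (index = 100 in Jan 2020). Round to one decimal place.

87.3

Paasche price index uses current-period quantities as weights.
ΣP(Feb 2020)·Q(Feb 2020) = 275×12 + 471×3 + 4334×3 + 119×13 + 1764×3 = 3300 + 1413 + 13002 + 1547 + 5292 = 24554
ΣP(Jan 2020)·Q(Feb 2020) = 241×12 + 655×3 + 5341×3 + 152×13 + 1752×3 = 2892 + 1965 + 16023 + 1976 + 5256 = 28112
Index = 24554 / 28112 × 100 = 87.3435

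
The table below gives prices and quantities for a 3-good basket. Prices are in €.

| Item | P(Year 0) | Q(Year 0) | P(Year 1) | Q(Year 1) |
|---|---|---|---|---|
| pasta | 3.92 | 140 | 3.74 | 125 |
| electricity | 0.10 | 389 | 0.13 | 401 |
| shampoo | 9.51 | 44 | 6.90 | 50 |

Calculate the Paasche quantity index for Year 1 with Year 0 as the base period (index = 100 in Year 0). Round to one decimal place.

98.5

Paasche quantity index uses current-period prices as weights.
ΣP(Year 1)·Q(Year 1) = 3.74×125 + 0.13×401 + 6.90×50 = 467.5 + 52.13 + 345 = 864.63
ΣP(Year 1)·Q(Year 0) = 3.74×140 + 0.13×389 + 6.90×44 = 523.6 + 50.57 + 303.6 = 877.77
Index = 864.63 / 877.77 × 100 = 98.5030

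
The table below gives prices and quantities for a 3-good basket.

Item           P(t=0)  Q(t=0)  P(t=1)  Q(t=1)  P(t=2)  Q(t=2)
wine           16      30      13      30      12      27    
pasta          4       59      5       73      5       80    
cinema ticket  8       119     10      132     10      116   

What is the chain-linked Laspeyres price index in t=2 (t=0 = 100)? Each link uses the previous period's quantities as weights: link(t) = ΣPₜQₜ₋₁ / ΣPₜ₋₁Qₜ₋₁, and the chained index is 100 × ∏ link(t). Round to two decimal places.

Link t=0→t=1:
ΣP(t=1)Q(t=0) = 13×30 + 5×59 + 10×119 = 390 + 295 + 1190 = 1875
ΣP(t=0)Q(t=0) = 16×30 + 4×59 + 8×119 = 480 + 236 + 952 = 1668
link = 1875/1668 = 1.124101
Link t=1→t=2:
ΣP(t=2)Q(t=1) = 12×30 + 5×73 + 10×132 = 360 + 365 + 1320 = 2045
ΣP(t=1)Q(t=1) = 13×30 + 5×73 + 10×132 = 390 + 365 + 1320 = 2075
link = 2045/2075 = 0.985542
Chained index = 100 × 1.124101 × 0.985542 = 110.7849

110.78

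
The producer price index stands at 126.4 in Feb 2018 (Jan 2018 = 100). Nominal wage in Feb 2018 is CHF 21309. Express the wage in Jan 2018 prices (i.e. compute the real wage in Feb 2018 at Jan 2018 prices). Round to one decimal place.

16858.4

Real = Nominal ÷ (Index/100) = 21309 ÷ (126.4/100)
     = 21309 ÷ 1.264 = 16858.3861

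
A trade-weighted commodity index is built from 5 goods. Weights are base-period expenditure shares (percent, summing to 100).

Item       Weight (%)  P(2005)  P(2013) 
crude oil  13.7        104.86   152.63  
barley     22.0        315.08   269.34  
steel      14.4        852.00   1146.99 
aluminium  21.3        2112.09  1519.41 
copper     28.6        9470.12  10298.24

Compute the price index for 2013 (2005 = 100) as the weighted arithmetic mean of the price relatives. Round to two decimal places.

104.56

crude oil: 13.7 × (152.63/104.86) = 13.7 × 1.455560 = 19.9412
barley: 22.0 × (269.34/315.08) = 22.0 × 0.854831 = 18.8063
steel: 14.4 × (1146.99/852.00) = 14.4 × 1.346232 = 19.3857
aluminium: 21.3 × (1519.41/2112.09) = 21.3 × 0.719387 = 15.3229
copper: 28.6 × (10298.24/9470.12) = 28.6 × 1.087446 = 31.1009
Index = Σ wᵢ·(p₁ᵢ/p₀ᵢ) = 19.9412 + 18.8063 + 19.3857 + 15.3229 + 31.1009 = 104.5571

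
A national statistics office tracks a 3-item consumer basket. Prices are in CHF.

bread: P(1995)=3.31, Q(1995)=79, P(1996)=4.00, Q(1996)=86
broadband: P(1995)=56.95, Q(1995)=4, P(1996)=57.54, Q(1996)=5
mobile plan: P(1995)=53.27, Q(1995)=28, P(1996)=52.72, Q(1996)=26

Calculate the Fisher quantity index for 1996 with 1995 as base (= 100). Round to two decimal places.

98.84

Laspeyres component (base-period weights):
ΣP(1995)Q(1996) = 3.31×86 + 56.95×5 + 53.27×26 = 284.66 + 284.75 + 1385.02 = 1954.43
ΣP(1995)Q(1995) = 3.31×79 + 56.95×4 + 53.27×28 = 261.49 + 227.8 + 1491.56 = 1980.85
L = 1954.43 / 1980.85 × 100 = 98.6662
Paasche component (current-period weights):
ΣP(1996)Q(1996) = 4.00×86 + 57.54×5 + 52.72×26 = 344 + 287.7 + 1370.72 = 2002.42
ΣP(1996)Q(1995) = 4.00×79 + 57.54×4 + 52.72×28 = 316 + 230.16 + 1476.16 = 2022.32
P = 2002.42 / 2022.32 × 100 = 99.0160
Fisher = √(L × P) = √(98.6662 × 99.0160) = 98.8410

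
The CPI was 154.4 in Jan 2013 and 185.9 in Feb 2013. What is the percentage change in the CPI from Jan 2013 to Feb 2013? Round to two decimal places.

Change = (185.9 − 154.4) / 154.4 × 100
       = 31.5 / 154.4 × 100 = 20.4016%

20.40%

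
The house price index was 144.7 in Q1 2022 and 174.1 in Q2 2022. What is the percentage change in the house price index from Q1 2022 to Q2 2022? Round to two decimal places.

Change = (174.1 − 144.7) / 144.7 × 100
       = 29.4 / 144.7 × 100 = 20.3179%

20.32%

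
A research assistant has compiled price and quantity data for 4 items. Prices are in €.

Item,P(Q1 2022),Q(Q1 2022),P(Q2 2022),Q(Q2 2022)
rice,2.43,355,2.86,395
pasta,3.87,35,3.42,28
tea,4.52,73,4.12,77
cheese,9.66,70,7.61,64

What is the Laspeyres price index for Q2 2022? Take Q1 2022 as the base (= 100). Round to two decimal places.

Laspeyres price index uses base-period quantities as weights.
ΣP(Q2 2022)·Q(Q1 2022) = 2.86×355 + 3.42×35 + 4.12×73 + 7.61×70 = 1015.3 + 119.7 + 300.76 + 532.7 = 1968.46
ΣP(Q1 2022)·Q(Q1 2022) = 2.43×355 + 3.87×35 + 4.52×73 + 9.66×70 = 862.65 + 135.45 + 329.96 + 676.2 = 2004.26
Index = 1968.46 / 2004.26 × 100 = 98.2138

98.21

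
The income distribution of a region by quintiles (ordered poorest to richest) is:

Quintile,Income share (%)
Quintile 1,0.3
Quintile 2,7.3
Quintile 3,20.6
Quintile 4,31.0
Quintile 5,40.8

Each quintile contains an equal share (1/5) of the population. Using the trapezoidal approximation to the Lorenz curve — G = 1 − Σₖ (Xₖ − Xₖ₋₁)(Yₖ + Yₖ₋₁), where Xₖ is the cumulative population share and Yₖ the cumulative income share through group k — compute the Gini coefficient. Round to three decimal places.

0.419

Cumulative income shares Yₖ: 0.0030, 0.0760, 0.2820, 0.5920, 1.0000
Σ (Xₖ−Xₖ₋₁)(Yₖ+Yₖ₋₁) = (1/5)(0.0030+0.0000) + (1/5)(0.0760+0.0030) + (1/5)(0.2820+0.0760) + (1/5)(0.5920+0.2820) + (1/5)(1.0000+0.5920)
  = 0.0006 + 0.0158 + 0.0716 + 0.1748 + 0.3184 = 0.5812
G = 1 − 0.5812 = 0.4188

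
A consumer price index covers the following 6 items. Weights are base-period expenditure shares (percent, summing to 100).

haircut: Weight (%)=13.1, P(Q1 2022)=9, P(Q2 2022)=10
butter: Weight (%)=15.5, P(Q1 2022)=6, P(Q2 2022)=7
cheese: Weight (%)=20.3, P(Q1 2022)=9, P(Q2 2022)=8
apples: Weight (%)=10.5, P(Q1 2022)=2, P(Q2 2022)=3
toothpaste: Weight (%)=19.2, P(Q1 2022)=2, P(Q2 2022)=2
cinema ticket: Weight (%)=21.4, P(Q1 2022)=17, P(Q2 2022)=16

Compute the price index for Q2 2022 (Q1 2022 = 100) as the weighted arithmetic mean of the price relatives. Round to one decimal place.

105.8

haircut: 13.1 × (10/9) = 13.1 × 1.111111 = 14.5556
butter: 15.5 × (7/6) = 15.5 × 1.166667 = 18.0833
cheese: 20.3 × (8/9) = 20.3 × 0.888889 = 18.0444
apples: 10.5 × (3/2) = 10.5 × 1.500000 = 15.7500
toothpaste: 19.2 × (2/2) = 19.2 × 1.000000 = 19.2000
cinema ticket: 21.4 × (16/17) = 21.4 × 0.941176 = 20.1412
Index = Σ wᵢ·(p₁ᵢ/p₀ᵢ) = 14.5556 + 18.0833 + 18.0444 + 15.7500 + 19.2000 + 20.1412 = 105.7745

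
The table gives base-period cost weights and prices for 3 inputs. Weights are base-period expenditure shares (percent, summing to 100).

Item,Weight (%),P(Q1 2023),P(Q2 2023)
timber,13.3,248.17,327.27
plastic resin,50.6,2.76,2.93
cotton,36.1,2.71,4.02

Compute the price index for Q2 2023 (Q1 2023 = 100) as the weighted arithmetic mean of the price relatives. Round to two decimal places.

124.81

timber: 13.3 × (327.27/248.17) = 13.3 × 1.318733 = 17.5392
plastic resin: 50.6 × (2.93/2.76) = 50.6 × 1.061594 = 53.7167
cotton: 36.1 × (4.02/2.71) = 36.1 × 1.483395 = 53.5506
Index = Σ wᵢ·(p₁ᵢ/p₀ᵢ) = 17.5392 + 53.7167 + 53.5506 = 124.8064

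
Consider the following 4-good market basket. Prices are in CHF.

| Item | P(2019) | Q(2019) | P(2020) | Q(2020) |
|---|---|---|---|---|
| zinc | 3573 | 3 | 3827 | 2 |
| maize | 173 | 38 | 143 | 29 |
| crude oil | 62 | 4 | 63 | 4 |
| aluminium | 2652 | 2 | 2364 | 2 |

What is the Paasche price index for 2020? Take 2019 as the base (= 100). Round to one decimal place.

94.7

Paasche price index uses current-period quantities as weights.
ΣP(2020)·Q(2020) = 3827×2 + 143×29 + 63×4 + 2364×2 = 7654 + 4147 + 252 + 4728 = 16781
ΣP(2019)·Q(2020) = 3573×2 + 173×29 + 62×4 + 2652×2 = 7146 + 5017 + 248 + 5304 = 17715
Index = 16781 / 17715 × 100 = 94.7276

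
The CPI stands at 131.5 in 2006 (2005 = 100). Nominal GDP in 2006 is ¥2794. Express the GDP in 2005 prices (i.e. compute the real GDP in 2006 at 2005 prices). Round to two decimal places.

Real = Nominal ÷ (Index/100) = 2794 ÷ (131.5/100)
     = 2794 ÷ 1.315 = 2124.7148

2124.71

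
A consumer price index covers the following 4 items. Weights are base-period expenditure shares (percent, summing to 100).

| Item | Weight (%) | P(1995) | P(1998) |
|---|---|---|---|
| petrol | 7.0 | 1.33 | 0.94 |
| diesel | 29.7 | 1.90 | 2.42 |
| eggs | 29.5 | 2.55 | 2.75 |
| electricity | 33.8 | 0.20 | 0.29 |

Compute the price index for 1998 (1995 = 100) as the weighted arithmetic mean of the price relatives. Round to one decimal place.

123.6

petrol: 7.0 × (0.94/1.33) = 7.0 × 0.706767 = 4.9474
diesel: 29.7 × (2.42/1.90) = 29.7 × 1.273684 = 37.8284
eggs: 29.5 × (2.75/2.55) = 29.5 × 1.078431 = 31.8137
electricity: 33.8 × (0.29/0.20) = 33.8 × 1.450000 = 49.0100
Index = Σ wᵢ·(p₁ᵢ/p₀ᵢ) = 4.9474 + 37.8284 + 31.8137 + 49.0100 = 123.5995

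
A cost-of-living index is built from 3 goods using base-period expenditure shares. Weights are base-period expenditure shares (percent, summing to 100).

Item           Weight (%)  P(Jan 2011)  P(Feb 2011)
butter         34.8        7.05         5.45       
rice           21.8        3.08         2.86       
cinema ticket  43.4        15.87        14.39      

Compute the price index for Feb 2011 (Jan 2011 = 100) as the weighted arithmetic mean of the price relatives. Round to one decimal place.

86.5

butter: 34.8 × (5.45/7.05) = 34.8 × 0.773050 = 26.9021
rice: 21.8 × (2.86/3.08) = 21.8 × 0.928571 = 20.2429
cinema ticket: 43.4 × (14.39/15.87) = 43.4 × 0.906742 = 39.3526
Index = Σ wᵢ·(p₁ᵢ/p₀ᵢ) = 26.9021 + 20.2429 + 39.3526 = 86.4976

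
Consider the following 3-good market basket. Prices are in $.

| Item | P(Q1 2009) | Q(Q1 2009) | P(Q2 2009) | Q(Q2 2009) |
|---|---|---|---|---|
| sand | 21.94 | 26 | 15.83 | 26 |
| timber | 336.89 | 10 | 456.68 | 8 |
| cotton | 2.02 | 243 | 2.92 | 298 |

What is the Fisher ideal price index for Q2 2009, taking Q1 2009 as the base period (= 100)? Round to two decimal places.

Laspeyres component (base-period weights):
ΣP(Q2 2009)Q(Q1 2009) = 15.83×26 + 456.68×10 + 2.92×243 = 411.58 + 4566.8 + 709.56 = 5687.94
ΣP(Q1 2009)Q(Q1 2009) = 21.94×26 + 336.89×10 + 2.02×243 = 570.44 + 3368.9 + 490.86 = 4430.2
L = 5687.94 / 4430.2 × 100 = 128.3901
Paasche component (current-period weights):
ΣP(Q2 2009)Q(Q2 2009) = 15.83×26 + 456.68×8 + 2.92×298 = 411.58 + 3653.44 + 870.16 = 4935.18
ΣP(Q1 2009)Q(Q2 2009) = 21.94×26 + 336.89×8 + 2.02×298 = 570.44 + 2695.12 + 601.96 = 3867.52
P = 4935.18 / 3867.52 × 100 = 127.6058
Fisher = √(L × P) = √(128.3901 × 127.6058) = 127.9974

128.00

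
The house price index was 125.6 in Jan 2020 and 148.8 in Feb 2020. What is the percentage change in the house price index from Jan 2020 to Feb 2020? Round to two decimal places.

Change = (148.8 − 125.6) / 125.6 × 100
       = 23.2 / 125.6 × 100 = 18.4713%

18.47%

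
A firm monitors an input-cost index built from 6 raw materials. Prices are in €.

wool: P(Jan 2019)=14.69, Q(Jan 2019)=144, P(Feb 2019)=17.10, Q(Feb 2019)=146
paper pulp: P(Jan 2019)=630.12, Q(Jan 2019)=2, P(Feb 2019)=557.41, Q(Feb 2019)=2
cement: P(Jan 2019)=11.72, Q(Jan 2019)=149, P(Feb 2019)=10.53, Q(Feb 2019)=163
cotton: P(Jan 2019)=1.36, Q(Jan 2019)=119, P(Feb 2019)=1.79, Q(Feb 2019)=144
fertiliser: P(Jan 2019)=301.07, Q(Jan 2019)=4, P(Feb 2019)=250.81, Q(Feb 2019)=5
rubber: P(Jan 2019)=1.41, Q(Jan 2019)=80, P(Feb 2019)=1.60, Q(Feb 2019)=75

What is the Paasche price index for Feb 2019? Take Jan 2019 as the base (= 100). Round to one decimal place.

Paasche price index uses current-period quantities as weights.
ΣP(Feb 2019)·Q(Feb 2019) = 17.10×146 + 557.41×2 + 10.53×163 + 1.79×144 + 250.81×5 + 1.60×75 = 2496.6 + 1114.82 + 1716.39 + 257.76 + 1254.05 + 120 = 6959.62
ΣP(Jan 2019)·Q(Feb 2019) = 14.69×146 + 630.12×2 + 11.72×163 + 1.36×144 + 301.07×5 + 1.41×75 = 2144.74 + 1260.24 + 1910.36 + 195.84 + 1505.35 + 105.75 = 7122.28
Index = 6959.62 / 7122.28 × 100 = 97.7162

97.7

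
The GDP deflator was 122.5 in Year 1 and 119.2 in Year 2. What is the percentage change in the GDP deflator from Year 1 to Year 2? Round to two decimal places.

Change = (119.2 − 122.5) / 122.5 × 100
       = -3.3 / 122.5 × 100 = -2.6939%

-2.69%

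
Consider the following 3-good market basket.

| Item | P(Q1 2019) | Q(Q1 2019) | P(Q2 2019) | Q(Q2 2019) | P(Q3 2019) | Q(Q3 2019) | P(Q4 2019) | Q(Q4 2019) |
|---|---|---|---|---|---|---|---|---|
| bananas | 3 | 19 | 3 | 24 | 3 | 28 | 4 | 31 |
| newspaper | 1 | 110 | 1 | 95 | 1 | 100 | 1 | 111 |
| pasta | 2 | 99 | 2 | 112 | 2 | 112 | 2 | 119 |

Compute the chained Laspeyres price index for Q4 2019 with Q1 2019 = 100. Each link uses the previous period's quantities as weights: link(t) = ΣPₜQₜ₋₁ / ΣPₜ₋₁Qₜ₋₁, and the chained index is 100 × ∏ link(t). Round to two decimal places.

106.86

Link Q1 2019→Q2 2019:
ΣP(Q2 2019)Q(Q1 2019) = 3×19 + 1×110 + 2×99 = 57 + 110 + 198 = 365
ΣP(Q1 2019)Q(Q1 2019) = 3×19 + 1×110 + 2×99 = 57 + 110 + 198 = 365
link = 365/365 = 1.000000
Link Q2 2019→Q3 2019:
ΣP(Q3 2019)Q(Q2 2019) = 3×24 + 1×95 + 2×112 = 72 + 95 + 224 = 391
ΣP(Q2 2019)Q(Q2 2019) = 3×24 + 1×95 + 2×112 = 72 + 95 + 224 = 391
link = 391/391 = 1.000000
Link Q3 2019→Q4 2019:
ΣP(Q4 2019)Q(Q3 2019) = 4×28 + 1×100 + 2×112 = 112 + 100 + 224 = 436
ΣP(Q3 2019)Q(Q3 2019) = 3×28 + 1×100 + 2×112 = 84 + 100 + 224 = 408
link = 436/408 = 1.068627
Chained index = 100 × 1.000000 × 1.000000 × 1.068627 = 106.8627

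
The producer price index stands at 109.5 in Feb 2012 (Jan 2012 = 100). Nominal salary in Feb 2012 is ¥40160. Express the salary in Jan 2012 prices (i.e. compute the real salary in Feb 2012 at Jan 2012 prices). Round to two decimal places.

36675.80

Real = Nominal ÷ (Index/100) = 40160 ÷ (109.5/100)
     = 40160 ÷ 1.095 = 36675.7991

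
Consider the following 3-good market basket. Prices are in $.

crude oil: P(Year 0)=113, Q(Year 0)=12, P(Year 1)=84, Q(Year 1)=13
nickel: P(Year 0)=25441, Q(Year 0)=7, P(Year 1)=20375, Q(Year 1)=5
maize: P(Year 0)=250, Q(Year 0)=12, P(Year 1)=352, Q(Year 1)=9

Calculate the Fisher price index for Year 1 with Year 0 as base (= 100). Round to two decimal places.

Laspeyres component (base-period weights):
ΣP(Year 1)Q(Year 0) = 84×12 + 20375×7 + 352×12 = 1008 + 142625 + 4224 = 147857
ΣP(Year 0)Q(Year 0) = 113×12 + 25441×7 + 250×12 = 1356 + 178087 + 3000 = 182443
L = 147857 / 182443 × 100 = 81.0428
Paasche component (current-period weights):
ΣP(Year 1)Q(Year 1) = 84×13 + 20375×5 + 352×9 = 1092 + 101875 + 3168 = 106135
ΣP(Year 0)Q(Year 1) = 113×13 + 25441×5 + 250×9 = 1469 + 127205 + 2250 = 130924
P = 106135 / 130924 × 100 = 81.0661
Fisher = √(L × P) = √(81.0428 × 81.0661) = 81.0545

81.05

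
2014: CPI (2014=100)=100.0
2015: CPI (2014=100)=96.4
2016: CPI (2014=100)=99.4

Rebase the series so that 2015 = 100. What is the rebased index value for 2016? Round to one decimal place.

Rebased(2016) = 99.4 / 96.4 × 100 = 103.1120

103.1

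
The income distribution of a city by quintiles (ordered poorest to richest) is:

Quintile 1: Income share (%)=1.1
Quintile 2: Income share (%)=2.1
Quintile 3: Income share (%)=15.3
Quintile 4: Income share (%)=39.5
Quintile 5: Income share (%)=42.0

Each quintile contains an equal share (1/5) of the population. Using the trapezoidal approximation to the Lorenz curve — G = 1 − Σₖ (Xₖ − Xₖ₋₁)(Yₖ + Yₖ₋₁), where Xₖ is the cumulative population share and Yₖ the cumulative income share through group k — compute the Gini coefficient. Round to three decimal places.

Cumulative income shares Yₖ: 0.0110, 0.0320, 0.1850, 0.5800, 1.0000
Σ (Xₖ−Xₖ₋₁)(Yₖ+Yₖ₋₁) = (1/5)(0.0110+0.0000) + (1/5)(0.0320+0.0110) + (1/5)(0.1850+0.0320) + (1/5)(0.5800+0.1850) + (1/5)(1.0000+0.5800)
  = 0.0022 + 0.0086 + 0.0434 + 0.1530 + 0.3160 = 0.5232
G = 1 − 0.5232 = 0.4768

0.477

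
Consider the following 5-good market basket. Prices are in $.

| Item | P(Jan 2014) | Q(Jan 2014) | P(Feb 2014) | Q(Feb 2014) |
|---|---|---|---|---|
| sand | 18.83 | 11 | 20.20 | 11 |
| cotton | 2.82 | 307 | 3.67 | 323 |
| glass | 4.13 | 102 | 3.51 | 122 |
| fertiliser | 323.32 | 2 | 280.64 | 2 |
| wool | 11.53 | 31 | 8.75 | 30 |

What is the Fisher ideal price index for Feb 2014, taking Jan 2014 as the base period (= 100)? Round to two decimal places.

Laspeyres component (base-period weights):
ΣP(Feb 2014)Q(Jan 2014) = 20.20×11 + 3.67×307 + 3.51×102 + 280.64×2 + 8.75×31 = 222.2 + 1126.69 + 358.02 + 561.28 + 271.25 = 2539.44
ΣP(Jan 2014)Q(Jan 2014) = 18.83×11 + 2.82×307 + 4.13×102 + 323.32×2 + 11.53×31 = 207.13 + 865.74 + 421.26 + 646.64 + 357.43 = 2498.2
L = 2539.44 / 2498.2 × 100 = 101.6508
Paasche component (current-period weights):
ΣP(Feb 2014)Q(Feb 2014) = 20.20×11 + 3.67×323 + 3.51×122 + 280.64×2 + 8.75×30 = 222.2 + 1185.41 + 428.22 + 561.28 + 262.5 = 2659.61
ΣP(Jan 2014)Q(Feb 2014) = 18.83×11 + 2.82×323 + 4.13×122 + 323.32×2 + 11.53×30 = 207.13 + 910.86 + 503.86 + 646.64 + 345.9 = 2614.39
P = 2659.61 / 2614.39 × 100 = 101.7297
Fisher = √(L × P) = √(101.6508 × 101.7297) = 101.6902

101.69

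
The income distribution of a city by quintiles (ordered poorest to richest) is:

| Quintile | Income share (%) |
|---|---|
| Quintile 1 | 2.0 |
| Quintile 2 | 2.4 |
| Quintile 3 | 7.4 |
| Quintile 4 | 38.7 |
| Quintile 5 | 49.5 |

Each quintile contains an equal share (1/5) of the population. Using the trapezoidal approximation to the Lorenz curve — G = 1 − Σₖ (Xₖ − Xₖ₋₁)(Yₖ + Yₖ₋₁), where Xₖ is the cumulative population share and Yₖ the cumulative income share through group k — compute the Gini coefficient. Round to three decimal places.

0.525

Cumulative income shares Yₖ: 0.0200, 0.0440, 0.1180, 0.5050, 1.0000
Σ (Xₖ−Xₖ₋₁)(Yₖ+Yₖ₋₁) = (1/5)(0.0200+0.0000) + (1/5)(0.0440+0.0200) + (1/5)(0.1180+0.0440) + (1/5)(0.5050+0.1180) + (1/5)(1.0000+0.5050)
  = 0.0040 + 0.0128 + 0.0324 + 0.1246 + 0.3010 = 0.4748
G = 1 − 0.4748 = 0.5252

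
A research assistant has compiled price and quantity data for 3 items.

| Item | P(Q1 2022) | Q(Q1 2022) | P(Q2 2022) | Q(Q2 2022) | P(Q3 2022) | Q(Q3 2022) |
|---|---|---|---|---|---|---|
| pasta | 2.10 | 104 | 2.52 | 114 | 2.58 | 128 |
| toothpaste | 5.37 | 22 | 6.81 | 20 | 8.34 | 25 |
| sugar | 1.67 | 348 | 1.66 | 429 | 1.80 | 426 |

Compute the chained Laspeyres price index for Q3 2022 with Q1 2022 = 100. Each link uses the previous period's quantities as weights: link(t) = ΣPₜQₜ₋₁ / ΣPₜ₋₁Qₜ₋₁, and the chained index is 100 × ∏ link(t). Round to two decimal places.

Link Q1 2022→Q2 2022:
ΣP(Q2 2022)Q(Q1 2022) = 2.52×104 + 6.81×22 + 1.66×348 = 262.08 + 149.82 + 577.68 = 989.58
ΣP(Q1 2022)Q(Q1 2022) = 2.10×104 + 5.37×22 + 1.67×348 = 218.4 + 118.14 + 581.16 = 917.7
link = 989.58/917.7 = 1.078326
Link Q2 2022→Q3 2022:
ΣP(Q3 2022)Q(Q2 2022) = 2.58×114 + 8.34×20 + 1.80×429 = 294.12 + 166.8 + 772.2 = 1233.12
ΣP(Q2 2022)Q(Q2 2022) = 2.52×114 + 6.81×20 + 1.66×429 = 287.28 + 136.2 + 712.14 = 1135.62
link = 1233.12/1135.62 = 1.085856
Chained index = 100 × 1.078326 × 1.085856 = 117.0907

117.09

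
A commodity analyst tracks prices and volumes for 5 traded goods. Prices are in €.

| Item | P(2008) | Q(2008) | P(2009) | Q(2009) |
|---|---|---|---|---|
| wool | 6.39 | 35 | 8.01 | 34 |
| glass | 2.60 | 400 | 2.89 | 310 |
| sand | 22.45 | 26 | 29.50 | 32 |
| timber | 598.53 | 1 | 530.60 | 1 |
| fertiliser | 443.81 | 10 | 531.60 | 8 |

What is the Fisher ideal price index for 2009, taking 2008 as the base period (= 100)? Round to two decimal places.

Laspeyres component (base-period weights):
ΣP(2009)Q(2008) = 8.01×35 + 2.89×400 + 29.50×26 + 530.60×1 + 531.60×10 = 280.35 + 1156 + 767 + 530.6 + 5316 = 8049.95
ΣP(2008)Q(2008) = 6.39×35 + 2.60×400 + 22.45×26 + 598.53×1 + 443.81×10 = 223.65 + 1040 + 583.7 + 598.53 + 4438.1 = 6883.98
L = 8049.95 / 6883.98 × 100 = 116.9374
Paasche component (current-period weights):
ΣP(2009)Q(2009) = 8.01×34 + 2.89×310 + 29.50×32 + 530.60×1 + 531.60×8 = 272.34 + 895.9 + 944 + 530.6 + 4252.8 = 6895.64
ΣP(2008)Q(2009) = 6.39×34 + 2.60×310 + 22.45×32 + 598.53×1 + 443.81×8 = 217.26 + 806 + 718.4 + 598.53 + 3550.48 = 5890.67
P = 6895.64 / 5890.67 × 100 = 117.0604
Fisher = √(L × P) = √(116.9374 × 117.0604) = 116.9989

117.00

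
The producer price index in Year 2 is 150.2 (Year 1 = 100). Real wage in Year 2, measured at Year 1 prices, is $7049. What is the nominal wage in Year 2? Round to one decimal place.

Nominal = Real × (Index/100) = 7049 × (150.2/100)
        = 7049 × 1.502 = 10587.5980

10587.6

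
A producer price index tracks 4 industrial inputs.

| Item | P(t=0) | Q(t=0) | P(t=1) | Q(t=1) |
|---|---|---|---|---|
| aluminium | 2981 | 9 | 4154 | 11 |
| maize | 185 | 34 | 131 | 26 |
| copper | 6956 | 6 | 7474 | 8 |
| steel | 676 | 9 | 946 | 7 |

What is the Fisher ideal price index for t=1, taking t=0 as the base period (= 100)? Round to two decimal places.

Laspeyres component (base-period weights):
ΣP(t=1)Q(t=0) = 4154×9 + 131×34 + 7474×6 + 946×9 = 37386 + 4454 + 44844 + 8514 = 95198
ΣP(t=0)Q(t=0) = 2981×9 + 185×34 + 6956×6 + 676×9 = 26829 + 6290 + 41736 + 6084 = 80939
L = 95198 / 80939 × 100 = 117.6170
Paasche component (current-period weights):
ΣP(t=1)Q(t=1) = 4154×11 + 131×26 + 7474×8 + 946×7 = 45694 + 3406 + 59792 + 6622 = 115514
ΣP(t=0)Q(t=1) = 2981×11 + 185×26 + 6956×8 + 676×7 = 32791 + 4810 + 55648 + 4732 = 97981
P = 115514 / 97981 × 100 = 117.8943
Fisher = √(L × P) = √(117.6170 × 117.8943) = 117.7555

117.76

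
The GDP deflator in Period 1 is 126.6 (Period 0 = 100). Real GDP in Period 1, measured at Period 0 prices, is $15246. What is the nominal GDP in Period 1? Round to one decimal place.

Nominal = Real × (Index/100) = 15246 × (126.6/100)
        = 15246 × 1.266 = 19301.4360

19301.4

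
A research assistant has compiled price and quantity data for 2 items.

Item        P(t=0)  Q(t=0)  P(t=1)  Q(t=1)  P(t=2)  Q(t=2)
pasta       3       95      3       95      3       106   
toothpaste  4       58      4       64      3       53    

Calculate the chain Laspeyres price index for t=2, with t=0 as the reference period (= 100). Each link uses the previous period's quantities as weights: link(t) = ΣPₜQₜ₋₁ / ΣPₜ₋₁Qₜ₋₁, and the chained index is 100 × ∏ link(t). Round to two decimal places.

88.17

Link t=0→t=1:
ΣP(t=1)Q(t=0) = 3×95 + 4×58 = 285 + 232 = 517
ΣP(t=0)Q(t=0) = 3×95 + 4×58 = 285 + 232 = 517
link = 517/517 = 1.000000
Link t=1→t=2:
ΣP(t=2)Q(t=1) = 3×95 + 3×64 = 285 + 192 = 477
ΣP(t=1)Q(t=1) = 3×95 + 4×64 = 285 + 256 = 541
link = 477/541 = 0.881701
Chained index = 100 × 1.000000 × 0.881701 = 88.1701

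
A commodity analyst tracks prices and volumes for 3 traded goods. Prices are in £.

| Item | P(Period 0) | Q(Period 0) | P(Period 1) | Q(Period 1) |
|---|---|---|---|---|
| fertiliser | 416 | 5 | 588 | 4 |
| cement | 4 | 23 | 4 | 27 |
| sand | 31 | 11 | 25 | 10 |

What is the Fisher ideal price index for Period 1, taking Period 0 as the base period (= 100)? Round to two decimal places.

Laspeyres component (base-period weights):
ΣP(Period 1)Q(Period 0) = 588×5 + 4×23 + 25×11 = 2940 + 92 + 275 = 3307
ΣP(Period 0)Q(Period 0) = 416×5 + 4×23 + 31×11 = 2080 + 92 + 341 = 2513
L = 3307 / 2513 × 100 = 131.5957
Paasche component (current-period weights):
ΣP(Period 1)Q(Period 1) = 588×4 + 4×27 + 25×10 = 2352 + 108 + 250 = 2710
ΣP(Period 0)Q(Period 1) = 416×4 + 4×27 + 31×10 = 1664 + 108 + 310 = 2082
P = 2710 / 2082 × 100 = 130.1633
Fisher = √(L × P) = √(131.5957 × 130.1633) = 130.8775

130.88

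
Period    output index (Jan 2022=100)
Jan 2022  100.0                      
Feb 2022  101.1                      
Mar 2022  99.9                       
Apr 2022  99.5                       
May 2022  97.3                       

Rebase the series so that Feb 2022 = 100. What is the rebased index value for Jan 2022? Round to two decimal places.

98.91

Rebased(Jan 2022) = 100.0 / 101.1 × 100 = 98.9120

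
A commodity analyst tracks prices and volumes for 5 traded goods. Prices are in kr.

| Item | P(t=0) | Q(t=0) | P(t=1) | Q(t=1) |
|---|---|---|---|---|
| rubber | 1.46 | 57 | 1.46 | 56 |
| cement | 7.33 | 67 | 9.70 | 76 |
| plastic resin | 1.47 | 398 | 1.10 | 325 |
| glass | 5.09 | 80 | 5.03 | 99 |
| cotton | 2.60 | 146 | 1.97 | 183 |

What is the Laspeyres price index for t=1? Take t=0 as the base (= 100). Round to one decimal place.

Laspeyres price index uses base-period quantities as weights.
ΣP(t=1)·Q(t=0) = 1.46×57 + 9.70×67 + 1.10×398 + 5.03×80 + 1.97×146 = 83.22 + 649.9 + 437.8 + 402.4 + 287.62 = 1860.94
ΣP(t=0)·Q(t=0) = 1.46×57 + 7.33×67 + 1.47×398 + 5.09×80 + 2.60×146 = 83.22 + 491.11 + 585.06 + 407.2 + 379.6 = 1946.19
Index = 1860.94 / 1946.19 × 100 = 95.6196

95.6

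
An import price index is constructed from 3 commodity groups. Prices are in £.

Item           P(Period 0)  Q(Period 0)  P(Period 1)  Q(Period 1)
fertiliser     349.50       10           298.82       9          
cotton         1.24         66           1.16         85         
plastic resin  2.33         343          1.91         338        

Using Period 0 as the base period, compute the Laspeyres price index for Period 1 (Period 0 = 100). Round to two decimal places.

85.01

Laspeyres price index uses base-period quantities as weights.
ΣP(Period 1)·Q(Period 0) = 298.82×10 + 1.16×66 + 1.91×343 = 2988.2 + 76.56 + 655.13 = 3719.89
ΣP(Period 0)·Q(Period 0) = 349.50×10 + 1.24×66 + 2.33×343 = 3495 + 81.84 + 799.19 = 4376.03
Index = 3719.89 / 4376.03 × 100 = 85.0060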